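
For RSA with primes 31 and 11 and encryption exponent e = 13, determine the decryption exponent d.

Step 1: n = 31 * 11 = 341.
Step 2: phi(n) = 30 * 10 = 300.
Step 3: Find d such that 13 * d = 1 (mod 300).
Step 4: d = 13^(-1) mod 300 = 277.
Verification: 13 * 277 = 3601 = 12 * 300 + 1.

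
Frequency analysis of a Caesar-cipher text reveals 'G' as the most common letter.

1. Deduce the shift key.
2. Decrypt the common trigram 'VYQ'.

Step 1: In English, 'E' is the most frequent letter (12.7%).
Step 2: The most frequent ciphertext letter is 'G' (position 6).
Step 3: Shift = (6 - 4) mod 26 = 2.
Step 4: Decrypt 'VYQ' by shifting back 2:
  V -> T
  Y -> W
  Q -> O
Step 5: 'VYQ' decrypts to 'TWO'.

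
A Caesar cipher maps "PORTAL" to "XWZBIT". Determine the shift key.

Step 1: Compare first letters: P (position 15) -> X (position 23).
Step 2: Shift = (23 - 15) mod 26 = 8.
The shift value is 8.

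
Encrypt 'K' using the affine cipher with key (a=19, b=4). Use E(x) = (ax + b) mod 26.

Step 1: Convert 'K' to number: x = 10.
Step 2: E(10) = (19 * 10 + 4) mod 26 = 194 mod 26 = 12.
Step 3: Convert 12 back to letter: M.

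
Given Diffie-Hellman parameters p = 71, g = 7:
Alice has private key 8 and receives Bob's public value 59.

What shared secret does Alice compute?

Step 1: s = B^a mod p = 59^8 mod 71.
  59^1 mod 71 = 59
  59^2 mod 71 = (59 * 59) mod 71 = 2
  59^3 mod 71 = (2 * 59) mod 71 = 47
  59^4 mod 71 = (47 * 59) mod 71 = 4
  59^5 mod 71 = (4 * 59) mod 71 = 23
  59^6 mod 71 = (23 * 59) mod 71 = 8
  59^7 mod 71 = (8 * 59) mod 71 = 46
  59^8 mod 71 = (46 * 59) mod 71 = 16
Result: shared secret = 16.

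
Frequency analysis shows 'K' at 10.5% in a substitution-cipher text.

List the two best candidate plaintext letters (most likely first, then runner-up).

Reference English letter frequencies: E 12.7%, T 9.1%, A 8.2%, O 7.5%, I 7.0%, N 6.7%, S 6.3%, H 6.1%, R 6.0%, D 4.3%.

Step 1: Observed frequency of 'K' is 10.5%.
Step 2: Compute distances to each reference frequency and sort:
  T (9.1%): difference = 1.4% <-- BEST
  E (12.7%): difference = 2.2% <-- RUNNER-UP
  A (8.2%): difference = 2.3%
  O (7.5%): difference = 3.0%
  I (7.0%): difference = 3.5%
Step 3: Most likely is 'T' (9.1%, diff 1.4%); second most likely is 'E' (12.7%, diff 2.2%).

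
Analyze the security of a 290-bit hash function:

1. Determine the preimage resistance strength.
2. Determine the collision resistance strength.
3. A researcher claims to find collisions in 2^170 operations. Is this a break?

Step 1: Preimage resistance requires brute-force of 2^290 operations.
Step 2: Collision resistance (birthday bound) = 2^(290/2) = 2^145.
Step 3: The claimed attack costs 2^170 operations.
Step 4: Since 2^170 >= 2^145, the claimed attack is no faster than the generic birthday attack, so this does not break collision resistance.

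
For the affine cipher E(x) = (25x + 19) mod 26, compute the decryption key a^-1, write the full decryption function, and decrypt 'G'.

Step 1: Find a^-1, the modular inverse of 25 mod 26.
Step 2: We need 25 * a^-1 = 1 (mod 26).
Step 3: 25 * 25 = 625 = 24 * 26 + 1, so a^-1 = 25.
Step 4: D(y) = 25(y - 19) mod 26.
Step 5: Apply to 'G' (y = 6): D(6) = 25 * (6 - 19) mod 26 = 25 * -13 mod 26 = 13 -> 'N'.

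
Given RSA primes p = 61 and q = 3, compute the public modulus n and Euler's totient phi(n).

Step 1: n = p * q = 61 * 3 = 183.
Step 2: phi(n) = (p-1)(q-1) = 60 * 2 = 120.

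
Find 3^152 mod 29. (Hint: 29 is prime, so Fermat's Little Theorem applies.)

Step 1: Since 29 is prime, by Fermat's Little Theorem: 3^28 = 1 (mod 29).
Step 2: Reduce exponent: 152 mod 28 = 12.
Step 3: So 3^152 = 3^12 (mod 29).
Step 4: 3^12 mod 29 = 16.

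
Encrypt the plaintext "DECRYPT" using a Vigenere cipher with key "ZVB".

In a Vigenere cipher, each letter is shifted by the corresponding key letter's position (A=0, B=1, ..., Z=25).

Step 1: Repeat key to match plaintext length:
  Plaintext: DECRYPT
  Key:       ZVBZVBZ
Step 2: Encrypt each letter:
  D(3) + Z(25) = (3+25) mod 26 = 2 = C
  E(4) + V(21) = (4+21) mod 26 = 25 = Z
  C(2) + B(1) = (2+1) mod 26 = 3 = D
  R(17) + Z(25) = (17+25) mod 26 = 16 = Q
  Y(24) + V(21) = (24+21) mod 26 = 19 = T
  P(15) + B(1) = (15+1) mod 26 = 16 = Q
  T(19) + Z(25) = (19+25) mod 26 = 18 = S
Ciphertext: CZDQTQS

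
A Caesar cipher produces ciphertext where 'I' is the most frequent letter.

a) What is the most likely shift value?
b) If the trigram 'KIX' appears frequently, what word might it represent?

Step 1: In English, 'E' is the most frequent letter (12.7%).
Step 2: The most frequent ciphertext letter is 'I' (position 8).
Step 3: Shift = (8 - 4) mod 26 = 4.
Step 4: Decrypt 'KIX' by shifting back 4:
  K -> G
  I -> E
  X -> T
Step 5: 'KIX' decrypts to 'GET'.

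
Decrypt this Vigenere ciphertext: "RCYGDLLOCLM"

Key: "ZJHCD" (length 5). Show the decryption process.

Step 1: Key 'ZJHCD' has length 5. Extended key: ZJHCDZJHCDZ
Step 2: Decrypt each position:
  R(17) - Z(25) = 18 = S
  C(2) - J(9) = 19 = T
  Y(24) - H(7) = 17 = R
  G(6) - C(2) = 4 = E
  D(3) - D(3) = 0 = A
  L(11) - Z(25) = 12 = M
  L(11) - J(9) = 2 = C
  O(14) - H(7) = 7 = H
  C(2) - C(2) = 0 = A
  L(11) - D(3) = 8 = I
  M(12) - Z(25) = 13 = N
Plaintext: STREAMCHAIN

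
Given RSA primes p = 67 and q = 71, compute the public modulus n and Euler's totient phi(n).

Step 1: n = p * q = 67 * 71 = 4757.
Step 2: phi(n) = (p-1)(q-1) = 66 * 70 = 4620.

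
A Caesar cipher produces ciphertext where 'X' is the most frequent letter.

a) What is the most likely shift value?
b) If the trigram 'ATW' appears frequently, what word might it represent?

Step 1: In English, 'E' is the most frequent letter (12.7%).
Step 2: The most frequent ciphertext letter is 'X' (position 23).
Step 3: Shift = (23 - 4) mod 26 = 19.
Step 4: Decrypt 'ATW' by shifting back 19:
  A -> H
  T -> A
  W -> D
Step 5: 'ATW' decrypts to 'HAD'.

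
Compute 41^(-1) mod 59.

Step 1: We need x such that 41 * x = 1 (mod 59).
Step 2: Using the extended Euclidean algorithm or trial:
  41 * 36 = 1476 = 25 * 59 + 1.
Step 3: Since 1476 mod 59 = 1, the inverse is x = 36.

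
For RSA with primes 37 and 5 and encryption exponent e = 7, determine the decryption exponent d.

Step 1: n = 37 * 5 = 185.
Step 2: phi(n) = 36 * 4 = 144.
Step 3: Find d such that 7 * d = 1 (mod 144).
Step 4: d = 7^(-1) mod 144 = 103.
Verification: 7 * 103 = 721 = 5 * 144 + 1.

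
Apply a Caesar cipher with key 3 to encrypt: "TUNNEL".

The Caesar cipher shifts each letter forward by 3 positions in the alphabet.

Step 1: For each letter, shift forward by 3 positions (mod 26).
  T (position 19) -> position (19+3) mod 26 = 22 -> W
  U (position 20) -> position (20+3) mod 26 = 23 -> X
  N (position 13) -> position (13+3) mod 26 = 16 -> Q
  N (position 13) -> position (13+3) mod 26 = 16 -> Q
  E (position 4) -> position (4+3) mod 26 = 7 -> H
  L (position 11) -> position (11+3) mod 26 = 14 -> O
Result: WXQQHO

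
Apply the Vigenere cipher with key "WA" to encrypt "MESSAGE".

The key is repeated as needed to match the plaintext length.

Step 1: Repeat key to match plaintext length:
  Plaintext: MESSAGE
  Key:       WAWAWAW
Step 2: Encrypt each letter:
  M(12) + W(22) = (12+22) mod 26 = 8 = I
  E(4) + A(0) = (4+0) mod 26 = 4 = E
  S(18) + W(22) = (18+22) mod 26 = 14 = O
  S(18) + A(0) = (18+0) mod 26 = 18 = S
  A(0) + W(22) = (0+22) mod 26 = 22 = W
  G(6) + A(0) = (6+0) mod 26 = 6 = G
  E(4) + W(22) = (4+22) mod 26 = 0 = A
Ciphertext: IEOSWGA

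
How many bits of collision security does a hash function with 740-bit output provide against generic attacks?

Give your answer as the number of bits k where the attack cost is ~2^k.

Step 1: The hash has a 740-bit output.
Step 2: Collision resistance means it should be infeasible to find any x != y with h(x) = h(y).
By the birthday bound, a generic collision search succeeds after about sqrt(2^740) = 2^(740/2) = 2^370 evaluations.
Step 3: Security level = 370 bits.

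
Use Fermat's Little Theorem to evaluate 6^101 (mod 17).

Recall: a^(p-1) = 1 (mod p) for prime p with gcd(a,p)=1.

Step 1: Since 17 is prime, by Fermat's Little Theorem: 6^16 = 1 (mod 17).
Step 2: Reduce exponent: 101 mod 16 = 5.
Step 3: So 6^101 = 6^5 (mod 17).
Step 4: 6^5 mod 17 = 7.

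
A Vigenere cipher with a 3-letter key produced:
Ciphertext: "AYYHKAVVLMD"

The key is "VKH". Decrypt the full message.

Step 1: Key 'VKH' has length 3. Extended key: VKHVKHVKHVK
Step 2: Decrypt each position:
  A(0) - V(21) = 5 = F
  Y(24) - K(10) = 14 = O
  Y(24) - H(7) = 17 = R
  H(7) - V(21) = 12 = M
  K(10) - K(10) = 0 = A
  A(0) - H(7) = 19 = T
  V(21) - V(21) = 0 = A
  V(21) - K(10) = 11 = L
  L(11) - H(7) = 4 = E
  M(12) - V(21) = 17 = R
  D(3) - K(10) = 19 = T
Plaintext: FORMATALERT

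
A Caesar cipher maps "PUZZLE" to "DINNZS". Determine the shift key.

Step 1: Compare first letters: P (position 15) -> D (position 3).
Step 2: Shift = (3 - 15) mod 26 = 14.
The shift value is 14.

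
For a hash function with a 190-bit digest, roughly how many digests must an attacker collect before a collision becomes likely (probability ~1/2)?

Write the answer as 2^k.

Step 1: The birthday paradox gives collision probability ~50% after sqrt(2^n) = 2^(n/2) hashes.
Step 2: For 190-bit output: 2^(190/2) = 2^95.
Step 3: Approximately 2^95 hash computations needed.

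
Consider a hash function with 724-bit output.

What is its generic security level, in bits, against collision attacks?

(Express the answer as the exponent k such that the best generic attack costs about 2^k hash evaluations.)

Step 1: The hash has a 724-bit output.
Step 2: Collision resistance means it should be infeasible to find any x != y with h(x) = h(y).
By the birthday bound, a generic collision search succeeds after about sqrt(2^724) = 2^(724/2) = 2^362 evaluations.
Step 3: Security level = 362 bits.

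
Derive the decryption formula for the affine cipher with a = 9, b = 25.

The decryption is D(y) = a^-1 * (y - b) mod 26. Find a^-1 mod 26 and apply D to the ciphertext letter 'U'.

Step 1: Find a^-1, the modular inverse of 9 mod 26.
Step 2: We need 9 * a^-1 = 1 (mod 26).
Step 3: 9 * 3 = 27 = 1 * 26 + 1, so a^-1 = 3.
Step 4: D(y) = 3(y - 25) mod 26.
Step 5: Apply to 'U' (y = 20): D(20) = 3 * (20 - 25) mod 26 = 3 * -5 mod 26 = 11 -> 'L'.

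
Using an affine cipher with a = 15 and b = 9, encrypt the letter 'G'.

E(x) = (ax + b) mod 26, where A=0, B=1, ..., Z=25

Step 1: Convert 'G' to number: x = 6.
Step 2: E(6) = (15 * 6 + 9) mod 26 = 99 mod 26 = 21.
Step 3: Convert 21 back to letter: V.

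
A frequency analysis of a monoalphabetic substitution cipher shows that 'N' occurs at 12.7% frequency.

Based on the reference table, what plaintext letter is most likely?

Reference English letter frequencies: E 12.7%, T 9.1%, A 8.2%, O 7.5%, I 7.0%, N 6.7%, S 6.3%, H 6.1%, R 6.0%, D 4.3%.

Step 1: The observed frequency is 12.7%.
Step 2: Compare with English frequencies:
  E: 12.7% (difference: 0.0%) <-- closest
  T: 9.1% (difference: 3.6%)
  A: 8.2% (difference: 4.5%)
  O: 7.5% (difference: 5.2%)
  I: 7.0% (difference: 5.7%)
  N: 6.7% (difference: 6.0%)
  S: 6.3% (difference: 6.4%)
  H: 6.1% (difference: 6.6%)
  R: 6.0% (difference: 6.7%)
  D: 4.3% (difference: 8.4%)
Step 3: 'N' most likely represents 'E' (frequency 12.7%).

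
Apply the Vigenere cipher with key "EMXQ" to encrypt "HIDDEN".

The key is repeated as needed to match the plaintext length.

Step 1: Repeat key to match plaintext length:
  Plaintext: HIDDEN
  Key:       EMXQEM
Step 2: Encrypt each letter:
  H(7) + E(4) = (7+4) mod 26 = 11 = L
  I(8) + M(12) = (8+12) mod 26 = 20 = U
  D(3) + X(23) = (3+23) mod 26 = 0 = A
  D(3) + Q(16) = (3+16) mod 26 = 19 = T
  E(4) + E(4) = (4+4) mod 26 = 8 = I
  N(13) + M(12) = (13+12) mod 26 = 25 = Z
Ciphertext: LUATIZ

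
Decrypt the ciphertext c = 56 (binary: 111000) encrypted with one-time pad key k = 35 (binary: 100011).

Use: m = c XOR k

Step 1: XOR ciphertext with key:
  Ciphertext: 111000
  Key:        100011
  XOR:        011011
Step 2: Plaintext = 011011 = 27 in decimal.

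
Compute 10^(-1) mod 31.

Step 1: We need x such that 10 * x = 1 (mod 31).
Step 2: Using the extended Euclidean algorithm or trial:
  10 * 28 = 280 = 9 * 31 + 1.
Step 3: Since 280 mod 31 = 1, the inverse is x = 28.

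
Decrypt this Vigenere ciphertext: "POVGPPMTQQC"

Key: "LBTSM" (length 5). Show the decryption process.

Step 1: Key 'LBTSM' has length 5. Extended key: LBTSMLBTSML
Step 2: Decrypt each position:
  P(15) - L(11) = 4 = E
  O(14) - B(1) = 13 = N
  V(21) - T(19) = 2 = C
  G(6) - S(18) = 14 = O
  P(15) - M(12) = 3 = D
  P(15) - L(11) = 4 = E
  M(12) - B(1) = 11 = L
  T(19) - T(19) = 0 = A
  Q(16) - S(18) = 24 = Y
  Q(16) - M(12) = 4 = E
  C(2) - L(11) = 17 = R
Plaintext: ENCODELAYER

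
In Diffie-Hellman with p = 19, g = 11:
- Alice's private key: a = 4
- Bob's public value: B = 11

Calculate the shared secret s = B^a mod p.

Step 1: s = B^a mod p = 11^4 mod 19.
  11^1 mod 19 = 11
  11^2 mod 19 = (11 * 11) mod 19 = 7
  11^3 mod 19 = (7 * 11) mod 19 = 1
  11^4 mod 19 = (1 * 11) mod 19 = 11
Result: shared secret = 11.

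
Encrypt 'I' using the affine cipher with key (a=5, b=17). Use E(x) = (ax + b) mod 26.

Step 1: Convert 'I' to number: x = 8.
Step 2: E(8) = (5 * 8 + 17) mod 26 = 57 mod 26 = 5.
Step 3: Convert 5 back to letter: F.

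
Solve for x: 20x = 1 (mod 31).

Step 1: We need x such that 20 * x = 1 (mod 31).
Step 2: Using the extended Euclidean algorithm or trial:
  20 * 14 = 280 = 9 * 31 + 1.
Step 3: Since 280 mod 31 = 1, the inverse is x = 14.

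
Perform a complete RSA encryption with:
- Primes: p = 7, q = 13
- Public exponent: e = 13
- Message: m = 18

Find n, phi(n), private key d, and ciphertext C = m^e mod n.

Step 1: n = 7 * 13 = 91.
Step 2: phi(n) = (7-1)(13-1) = 6 * 12 = 72.
Step 3: Find d = 13^(-1) mod 72 = 61.
  Verify: 13 * 61 = 793 = 1 (mod 72).
Step 4: C = 18^13 mod 91 = 18.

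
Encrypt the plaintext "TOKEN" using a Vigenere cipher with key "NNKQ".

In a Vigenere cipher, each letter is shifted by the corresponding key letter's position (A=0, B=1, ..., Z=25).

Step 1: Repeat key to match plaintext length:
  Plaintext: TOKEN
  Key:       NNKQN
Step 2: Encrypt each letter:
  T(19) + N(13) = (19+13) mod 26 = 6 = G
  O(14) + N(13) = (14+13) mod 26 = 1 = B
  K(10) + K(10) = (10+10) mod 26 = 20 = U
  E(4) + Q(16) = (4+16) mod 26 = 20 = U
  N(13) + N(13) = (13+13) mod 26 = 0 = A
Ciphertext: GBUUA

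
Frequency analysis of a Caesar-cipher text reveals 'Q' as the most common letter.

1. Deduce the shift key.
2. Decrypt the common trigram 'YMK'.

Step 1: In English, 'E' is the most frequent letter (12.7%).
Step 2: The most frequent ciphertext letter is 'Q' (position 16).
Step 3: Shift = (16 - 4) mod 26 = 12.
Step 4: Decrypt 'YMK' by shifting back 12:
  Y -> M
  M -> A
  K -> Y
Step 5: 'YMK' decrypts to 'MAY'.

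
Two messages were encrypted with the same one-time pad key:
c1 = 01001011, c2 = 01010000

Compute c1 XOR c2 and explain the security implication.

Step 1: c1 XOR c2 = (m1 XOR k) XOR (m2 XOR k).
Step 2: By XOR associativity/commutativity: = m1 XOR m2 XOR k XOR k = m1 XOR m2.
Step 3: 01001011 XOR 01010000 = 00011011 = 27.
Step 4: The key cancels out! An attacker learns m1 XOR m2 = 27, revealing the relationship between plaintexts.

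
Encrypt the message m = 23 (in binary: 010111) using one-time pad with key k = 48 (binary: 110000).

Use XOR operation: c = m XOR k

Step 1: Write out the XOR operation bit by bit:
  Message: 010111
  Key:     110000
  XOR:     100111
Step 2: Convert to decimal: 100111 = 39.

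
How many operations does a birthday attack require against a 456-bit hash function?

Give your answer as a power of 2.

Step 1: The birthday paradox gives collision probability ~50% after sqrt(2^n) = 2^(n/2) hashes.
Step 2: For 456-bit output: 2^(456/2) = 2^228.
Step 3: Approximately 2^228 hash computations needed.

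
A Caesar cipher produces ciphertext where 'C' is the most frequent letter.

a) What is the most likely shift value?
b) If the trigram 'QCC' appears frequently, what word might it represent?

Step 1: In English, 'E' is the most frequent letter (12.7%).
Step 2: The most frequent ciphertext letter is 'C' (position 2).
Step 3: Shift = (2 - 4) mod 26 = 24.
Step 4: Decrypt 'QCC' by shifting back 24:
  Q -> S
  C -> E
  C -> E
Step 5: 'QCC' decrypts to 'SEE'.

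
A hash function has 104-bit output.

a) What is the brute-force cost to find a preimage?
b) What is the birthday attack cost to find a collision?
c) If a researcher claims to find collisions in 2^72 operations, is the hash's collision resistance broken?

Step 1: Preimage resistance requires brute-force of 2^104 operations.
Step 2: Collision resistance (birthday bound) = 2^(104/2) = 2^52.
Step 3: The claimed attack costs 2^72 operations.
Step 4: Since 2^72 >= 2^52, the claimed attack is no faster than the generic birthday attack, so this does not break collision resistance.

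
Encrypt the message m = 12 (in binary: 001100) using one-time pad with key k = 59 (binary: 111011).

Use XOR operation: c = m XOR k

Step 1: Write out the XOR operation bit by bit:
  Message: 001100
  Key:     111011
  XOR:     110111
Step 2: Convert to decimal: 110111 = 55.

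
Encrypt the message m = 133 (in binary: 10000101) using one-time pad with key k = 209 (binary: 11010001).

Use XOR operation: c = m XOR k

Step 1: Write out the XOR operation bit by bit:
  Message: 10000101
  Key:     11010001
  XOR:     01010100
Step 2: Convert to decimal: 01010100 = 84.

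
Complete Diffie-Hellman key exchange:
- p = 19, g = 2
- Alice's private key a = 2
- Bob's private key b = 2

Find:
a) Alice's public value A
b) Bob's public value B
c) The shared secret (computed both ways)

Step 1: A = g^a mod p = 2^2 mod 19 = 4.
Step 2: B = g^b mod p = 2^2 mod 19 = 4.
Step 3: Alice computes s = B^a mod p = 4^2 mod 19 = 16.
Step 4: Bob computes s = A^b mod p = 4^2 mod 19 = 16.
Both sides agree: shared secret = 16.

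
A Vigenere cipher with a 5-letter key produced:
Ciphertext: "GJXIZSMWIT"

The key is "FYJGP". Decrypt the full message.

Step 1: Key 'FYJGP' has length 5. Extended key: FYJGPFYJGP
Step 2: Decrypt each position:
  G(6) - F(5) = 1 = B
  J(9) - Y(24) = 11 = L
  X(23) - J(9) = 14 = O
  I(8) - G(6) = 2 = C
  Z(25) - P(15) = 10 = K
  S(18) - F(5) = 13 = N
  M(12) - Y(24) = 14 = O
  W(22) - J(9) = 13 = N
  I(8) - G(6) = 2 = C
  T(19) - P(15) = 4 = E
Plaintext: BLOCKNONCE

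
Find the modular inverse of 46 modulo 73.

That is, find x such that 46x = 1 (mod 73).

Step 1: We need x such that 46 * x = 1 (mod 73).
Step 2: Using the extended Euclidean algorithm or trial:
  46 * 27 = 1242 = 17 * 73 + 1.
Step 3: Since 1242 mod 73 = 1, the inverse is x = 27.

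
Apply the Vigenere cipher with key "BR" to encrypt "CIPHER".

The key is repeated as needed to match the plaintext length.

Step 1: Repeat key to match plaintext length:
  Plaintext: CIPHER
  Key:       BRBRBR
Step 2: Encrypt each letter:
  C(2) + B(1) = (2+1) mod 26 = 3 = D
  I(8) + R(17) = (8+17) mod 26 = 25 = Z
  P(15) + B(1) = (15+1) mod 26 = 16 = Q
  H(7) + R(17) = (7+17) mod 26 = 24 = Y
  E(4) + B(1) = (4+1) mod 26 = 5 = F
  R(17) + R(17) = (17+17) mod 26 = 8 = I
Ciphertext: DZQYFI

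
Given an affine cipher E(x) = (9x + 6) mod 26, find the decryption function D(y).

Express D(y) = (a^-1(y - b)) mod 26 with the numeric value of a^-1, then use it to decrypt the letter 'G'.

Step 1: Find a^-1, the modular inverse of 9 mod 26.
Step 2: We need 9 * a^-1 = 1 (mod 26).
Step 3: 9 * 3 = 27 = 1 * 26 + 1, so a^-1 = 3.
Step 4: D(y) = 3(y - 6) mod 26.
Step 5: Apply to 'G' (y = 6): D(6) = 3 * (6 - 6) mod 26 = 3 * 0 mod 26 = 0 -> 'A'.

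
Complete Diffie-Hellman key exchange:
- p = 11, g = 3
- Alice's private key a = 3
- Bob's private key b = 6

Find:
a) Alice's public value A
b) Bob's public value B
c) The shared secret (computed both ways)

Step 1: A = g^a mod p = 3^3 mod 11 = 5.
Step 2: B = g^b mod p = 3^6 mod 11 = 3.
Step 3: Alice computes s = B^a mod p = 3^3 mod 11 = 5.
Step 4: Bob computes s = A^b mod p = 5^6 mod 11 = 5.
Both sides agree: shared secret = 5.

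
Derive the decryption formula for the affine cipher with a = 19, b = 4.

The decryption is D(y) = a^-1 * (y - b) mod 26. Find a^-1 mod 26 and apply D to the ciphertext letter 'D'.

Step 1: Find a^-1, the modular inverse of 19 mod 26.
Step 2: We need 19 * a^-1 = 1 (mod 26).
Step 3: 19 * 11 = 209 = 8 * 26 + 1, so a^-1 = 11.
Step 4: D(y) = 11(y - 4) mod 26.
Step 5: Apply to 'D' (y = 3): D(3) = 11 * (3 - 4) mod 26 = 11 * -1 mod 26 = 15 -> 'P'.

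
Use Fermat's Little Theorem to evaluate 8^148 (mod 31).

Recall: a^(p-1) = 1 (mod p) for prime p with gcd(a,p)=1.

Step 1: Since 31 is prime, by Fermat's Little Theorem: 8^30 = 1 (mod 31).
Step 2: Reduce exponent: 148 mod 30 = 28.
Step 3: So 8^148 = 8^28 (mod 31).
Step 4: 8^28 mod 31 = 16.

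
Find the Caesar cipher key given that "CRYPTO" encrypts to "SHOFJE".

Step 1: Compare first letters: C (position 2) -> S (position 18).
Step 2: Shift = (18 - 2) mod 26 = 16.
The shift value is 16.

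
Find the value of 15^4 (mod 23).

Step 1: Compute 15^4 mod 23 step by step, reducing modulo 23 at each step.
  15^1 mod 23 = 15
  15^2 mod 23 = (15 * 15) mod 23 = 18
  15^3 mod 23 = (18 * 15) mod 23 = 17
  15^4 mod 23 = (17 * 15) mod 23 = 2
Step 2: Result = 2.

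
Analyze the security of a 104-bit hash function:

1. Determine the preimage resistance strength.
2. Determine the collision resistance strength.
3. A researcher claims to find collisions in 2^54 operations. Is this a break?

Step 1: Preimage resistance requires brute-force of 2^104 operations.
Step 2: Collision resistance (birthday bound) = 2^(104/2) = 2^52.
Step 3: The claimed attack costs 2^54 operations.
Step 4: Since 2^54 >= 2^52, the claimed attack is no faster than the generic birthday attack, so this does not break collision resistance.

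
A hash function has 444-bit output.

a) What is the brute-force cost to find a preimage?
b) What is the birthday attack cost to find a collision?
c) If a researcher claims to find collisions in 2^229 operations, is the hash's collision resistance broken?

Step 1: Preimage resistance requires brute-force of 2^444 operations.
Step 2: Collision resistance (birthday bound) = 2^(444/2) = 2^222.
Step 3: The claimed attack costs 2^229 operations.
Step 4: Since 2^229 >= 2^222, the claimed attack is no faster than the generic birthday attack, so this does not break collision resistance.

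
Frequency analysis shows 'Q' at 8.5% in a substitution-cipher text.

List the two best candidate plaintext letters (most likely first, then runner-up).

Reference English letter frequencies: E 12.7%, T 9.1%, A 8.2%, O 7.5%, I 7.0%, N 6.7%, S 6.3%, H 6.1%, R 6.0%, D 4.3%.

Step 1: Observed frequency of 'Q' is 8.5%.
Step 2: Compute distances to each reference frequency and sort:
  A (8.2%): difference = 0.3% <-- BEST
  T (9.1%): difference = 0.6% <-- RUNNER-UP
  O (7.5%): difference = 1.0%
  I (7.0%): difference = 1.5%
  N (6.7%): difference = 1.8%
Step 3: Most likely is 'A' (8.2%, diff 0.3%); second most likely is 'T' (9.1%, diff 0.6%).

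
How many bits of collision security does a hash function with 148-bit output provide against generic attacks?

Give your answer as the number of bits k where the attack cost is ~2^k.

Step 1: The hash has a 148-bit output.
Step 2: Collision resistance means it should be infeasible to find any x != y with h(x) = h(y).
By the birthday bound, a generic collision search succeeds after about sqrt(2^148) = 2^(148/2) = 2^74 evaluations.
Step 3: Security level = 74 bits.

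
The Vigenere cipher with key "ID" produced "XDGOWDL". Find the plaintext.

Step 1: Extend key: IDIDIDI
Step 2: Decrypt each letter (c - k) mod 26:
  X(23) - I(8) = (23-8) mod 26 = 15 = P
  D(3) - D(3) = (3-3) mod 26 = 0 = A
  G(6) - I(8) = (6-8) mod 26 = 24 = Y
  O(14) - D(3) = (14-3) mod 26 = 11 = L
  W(22) - I(8) = (22-8) mod 26 = 14 = O
  D(3) - D(3) = (3-3) mod 26 = 0 = A
  L(11) - I(8) = (11-8) mod 26 = 3 = D
Plaintext: PAYLOAD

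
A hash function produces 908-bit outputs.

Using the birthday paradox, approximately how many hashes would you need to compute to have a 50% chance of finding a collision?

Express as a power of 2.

Step 1: The birthday paradox gives collision probability ~50% after sqrt(2^n) = 2^(n/2) hashes.
Step 2: For 908-bit output: 2^(908/2) = 2^454.
Step 3: Approximately 2^454 hash computations needed.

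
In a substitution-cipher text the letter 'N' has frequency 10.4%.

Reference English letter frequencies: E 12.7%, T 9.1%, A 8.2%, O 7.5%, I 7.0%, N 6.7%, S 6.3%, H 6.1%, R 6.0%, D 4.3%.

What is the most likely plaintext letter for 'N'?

Step 1: The observed frequency is 10.4%.
Step 2: Compare with English frequencies:
  E: 12.7% (difference: 2.3%)
  T: 9.1% (difference: 1.3%) <-- closest
  A: 8.2% (difference: 2.2%)
  O: 7.5% (difference: 2.9%)
  I: 7.0% (difference: 3.4%)
  N: 6.7% (difference: 3.7%)
  S: 6.3% (difference: 4.1%)
  H: 6.1% (difference: 4.3%)
  R: 6.0% (difference: 4.4%)
  D: 4.3% (difference: 6.1%)
Step 3: 'N' most likely represents 'T' (frequency 9.1%).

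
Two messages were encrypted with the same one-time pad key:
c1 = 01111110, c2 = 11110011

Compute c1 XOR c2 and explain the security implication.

Step 1: c1 XOR c2 = (m1 XOR k) XOR (m2 XOR k).
Step 2: By XOR associativity/commutativity: = m1 XOR m2 XOR k XOR k = m1 XOR m2.
Step 3: 01111110 XOR 11110011 = 10001101 = 141.
Step 4: The key cancels out! An attacker learns m1 XOR m2 = 141, revealing the relationship between plaintexts.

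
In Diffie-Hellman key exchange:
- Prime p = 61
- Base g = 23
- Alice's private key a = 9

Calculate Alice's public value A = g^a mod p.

Step 1: A = g^a mod p = 23^9 mod 61.
  23^1 mod 61 = 23
  23^2 mod 61 = (23 * 23) mod 61 = 41
  23^3 mod 61 = (41 * 23) mod 61 = 28
  23^4 mod 61 = (28 * 23) mod 61 = 34
  23^5 mod 61 = (34 * 23) mod 61 = 50
  23^6 mod 61 = (50 * 23) mod 61 = 52
  23^7 mod 61 = (52 * 23) mod 61 = 37
  23^8 mod 61 = (37 * 23) mod 61 = 58
  23^9 mod 61 = (58 * 23) mod 61 = 53
Result: A = 53.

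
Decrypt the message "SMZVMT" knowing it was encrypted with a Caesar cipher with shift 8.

Step 1: Reverse the shift by subtracting 8 from each letter position.
  S (position 18) -> position (18-8) mod 26 = 10 -> K
  M (position 12) -> position (12-8) mod 26 = 4 -> E
  Z (position 25) -> position (25-8) mod 26 = 17 -> R
  V (position 21) -> position (21-8) mod 26 = 13 -> N
  M (position 12) -> position (12-8) mod 26 = 4 -> E
  T (position 19) -> position (19-8) mod 26 = 11 -> L
Decrypted message: KERNEL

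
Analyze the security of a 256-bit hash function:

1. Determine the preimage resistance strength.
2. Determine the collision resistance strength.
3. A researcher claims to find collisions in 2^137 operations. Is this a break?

Step 1: Preimage resistance requires brute-force of 2^256 operations.
Step 2: Collision resistance (birthday bound) = 2^(256/2) = 2^128.
Step 3: The claimed attack costs 2^137 operations.
Step 4: Since 2^137 >= 2^128, the claimed attack is no faster than the generic birthday attack, so this does not break collision resistance.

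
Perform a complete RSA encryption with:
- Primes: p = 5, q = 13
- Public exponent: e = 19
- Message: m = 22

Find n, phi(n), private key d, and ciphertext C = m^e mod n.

Step 1: n = 5 * 13 = 65.
Step 2: phi(n) = (5-1)(13-1) = 4 * 12 = 48.
Step 3: Find d = 19^(-1) mod 48 = 43.
  Verify: 19 * 43 = 817 = 1 (mod 48).
Step 4: C = 22^19 mod 65 = 48.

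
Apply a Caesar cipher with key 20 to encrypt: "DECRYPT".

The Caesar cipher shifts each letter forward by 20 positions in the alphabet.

Step 1: For each letter, shift forward by 20 positions (mod 26).
  D (position 3) -> position (3+20) mod 26 = 23 -> X
  E (position 4) -> position (4+20) mod 26 = 24 -> Y
  C (position 2) -> position (2+20) mod 26 = 22 -> W
  R (position 17) -> position (17+20) mod 26 = 11 -> L
  Y (position 24) -> position (24+20) mod 26 = 18 -> S
  P (position 15) -> position (15+20) mod 26 = 9 -> J
  T (position 19) -> position (19+20) mod 26 = 13 -> N
Result: XYWLSJN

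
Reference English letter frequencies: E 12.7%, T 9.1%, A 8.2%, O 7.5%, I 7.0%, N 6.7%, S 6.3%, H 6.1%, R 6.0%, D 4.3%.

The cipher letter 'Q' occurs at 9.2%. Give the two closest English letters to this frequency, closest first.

Step 1: Observed frequency of 'Q' is 9.2%.
Step 2: Compute distances to each reference frequency and sort:
  T (9.1%): difference = 0.1% <-- BEST
  A (8.2%): difference = 1.0% <-- RUNNER-UP
  O (7.5%): difference = 1.7%
  I (7.0%): difference = 2.2%
  N (6.7%): difference = 2.5%
Step 3: Most likely is 'T' (9.1%, diff 0.1%); second most likely is 'A' (8.2%, diff 1.0%).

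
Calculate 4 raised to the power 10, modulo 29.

Step 1: Compute 4^10 mod 29 step by step, reducing modulo 29 at each step.
  4^1 mod 29 = 4
  4^2 mod 29 = (4 * 4) mod 29 = 16
  4^3 mod 29 = (16 * 4) mod 29 = 6
  4^4 mod 29 = (6 * 4) mod 29 = 24
  4^5 mod 29 = (24 * 4) mod 29 = 9
  4^6 mod 29 = (9 * 4) mod 29 = 7
  4^7 mod 29 = (7 * 4) mod 29 = 28
  4^8 mod 29 = (28 * 4) mod 29 = 25
  4^9 mod 29 = (25 * 4) mod 29 = 13
  4^10 mod 29 = (13 * 4) mod 29 = 23
Step 2: Result = 23.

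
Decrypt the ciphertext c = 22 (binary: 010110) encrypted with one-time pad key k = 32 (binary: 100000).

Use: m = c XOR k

Step 1: XOR ciphertext with key:
  Ciphertext: 010110
  Key:        100000
  XOR:        110110
Step 2: Plaintext = 110110 = 54 in decimal.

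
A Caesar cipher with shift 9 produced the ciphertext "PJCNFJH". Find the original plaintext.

Step 1: Reverse the shift by subtracting 9 from each letter position.
  P (position 15) -> position (15-9) mod 26 = 6 -> G
  J (position 9) -> position (9-9) mod 26 = 0 -> A
  C (position 2) -> position (2-9) mod 26 = 19 -> T
  N (position 13) -> position (13-9) mod 26 = 4 -> E
  F (position 5) -> position (5-9) mod 26 = 22 -> W
  J (position 9) -> position (9-9) mod 26 = 0 -> A
  H (position 7) -> position (7-9) mod 26 = 24 -> Y
Decrypted message: GATEWAY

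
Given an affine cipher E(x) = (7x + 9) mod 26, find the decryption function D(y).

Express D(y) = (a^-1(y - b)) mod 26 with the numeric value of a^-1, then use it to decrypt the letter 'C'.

Step 1: Find a^-1, the modular inverse of 7 mod 26.
Step 2: We need 7 * a^-1 = 1 (mod 26).
Step 3: 7 * 15 = 105 = 4 * 26 + 1, so a^-1 = 15.
Step 4: D(y) = 15(y - 9) mod 26.
Step 5: Apply to 'C' (y = 2): D(2) = 15 * (2 - 9) mod 26 = 15 * -7 mod 26 = 25 -> 'Z'.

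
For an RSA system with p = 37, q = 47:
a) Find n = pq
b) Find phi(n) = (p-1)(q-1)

Step 1: n = p * q = 37 * 47 = 1739.
Step 2: phi(n) = (p-1)(q-1) = 36 * 46 = 1656.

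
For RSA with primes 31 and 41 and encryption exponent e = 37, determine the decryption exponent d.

Step 1: n = 31 * 41 = 1271.
Step 2: phi(n) = 30 * 40 = 1200.
Step 3: Find d such that 37 * d = 1 (mod 1200).
Step 4: d = 37^(-1) mod 1200 = 973.
Verification: 37 * 973 = 36001 = 30 * 1200 + 1.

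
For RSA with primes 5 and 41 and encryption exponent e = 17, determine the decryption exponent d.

Step 1: n = 5 * 41 = 205.
Step 2: phi(n) = 4 * 40 = 160.
Step 3: Find d such that 17 * d = 1 (mod 160).
Step 4: d = 17^(-1) mod 160 = 113.
Verification: 17 * 113 = 1921 = 12 * 160 + 1.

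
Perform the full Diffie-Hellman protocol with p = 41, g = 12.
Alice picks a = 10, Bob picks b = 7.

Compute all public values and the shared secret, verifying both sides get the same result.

Step 1: A = g^a mod p = 12^10 mod 41 = 9.
Step 2: B = g^b mod p = 12^7 mod 41 = 22.
Step 3: Alice computes s = B^a mod p = 22^10 mod 41 = 32.
Step 4: Bob computes s = A^b mod p = 9^7 mod 41 = 32.
Both sides agree: shared secret = 32.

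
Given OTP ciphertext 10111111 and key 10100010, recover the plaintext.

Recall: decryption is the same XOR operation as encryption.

Step 1: XOR ciphertext with key:
  Ciphertext: 10111111
  Key:        10100010
  XOR:        00011101
Step 2: Plaintext = 00011101 = 29 in decimal.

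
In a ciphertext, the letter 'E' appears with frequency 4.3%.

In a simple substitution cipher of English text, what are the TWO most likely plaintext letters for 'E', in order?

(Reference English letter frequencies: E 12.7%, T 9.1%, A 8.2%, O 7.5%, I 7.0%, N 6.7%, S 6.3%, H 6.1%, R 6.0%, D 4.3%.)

Step 1: Observed frequency of 'E' is 4.3%.
Step 2: Compute distances to each reference frequency and sort:
  D (4.3%): difference = 0.0% <-- BEST
  R (6.0%): difference = 1.7% <-- RUNNER-UP
  H (6.1%): difference = 1.8%
  S (6.3%): difference = 2.0%
  N (6.7%): difference = 2.4%
Step 3: Most likely is 'D' (4.3%, diff 0.0%); second most likely is 'R' (6.0%, diff 1.7%).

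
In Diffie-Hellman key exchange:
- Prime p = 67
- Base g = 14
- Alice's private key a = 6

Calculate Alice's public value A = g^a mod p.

Step 1: A = g^a mod p = 14^6 mod 67.
  14^1 mod 67 = 14
  14^2 mod 67 = (14 * 14) mod 67 = 62
  14^3 mod 67 = (62 * 14) mod 67 = 64
  14^4 mod 67 = (64 * 14) mod 67 = 25
  14^5 mod 67 = (25 * 14) mod 67 = 15
  14^6 mod 67 = (15 * 14) mod 67 = 9
Result: A = 9.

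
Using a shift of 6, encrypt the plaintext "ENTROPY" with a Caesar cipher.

Step 1: For each letter, shift forward by 6 positions (mod 26).
  E (position 4) -> position (4+6) mod 26 = 10 -> K
  N (position 13) -> position (13+6) mod 26 = 19 -> T
  T (position 19) -> position (19+6) mod 26 = 25 -> Z
  R (position 17) -> position (17+6) mod 26 = 23 -> X
  O (position 14) -> position (14+6) mod 26 = 20 -> U
  P (position 15) -> position (15+6) mod 26 = 21 -> V
  Y (position 24) -> position (24+6) mod 26 = 4 -> E
Result: KTZXUVE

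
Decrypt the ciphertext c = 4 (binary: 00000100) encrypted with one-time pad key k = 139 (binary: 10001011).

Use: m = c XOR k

Step 1: XOR ciphertext with key:
  Ciphertext: 00000100
  Key:        10001011
  XOR:        10001111
Step 2: Plaintext = 10001111 = 143 in decimal.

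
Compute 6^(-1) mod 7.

Step 1: We need x such that 6 * x = 1 (mod 7).
Step 2: Using the extended Euclidean algorithm or trial:
  6 * 6 = 36 = 5 * 7 + 1.
Step 3: Since 36 mod 7 = 1, the inverse is x = 6.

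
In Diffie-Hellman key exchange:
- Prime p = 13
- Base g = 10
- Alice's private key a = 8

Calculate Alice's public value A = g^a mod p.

Step 1: A = g^a mod p = 10^8 mod 13.
  10^1 mod 13 = 10
  10^2 mod 13 = (10 * 10) mod 13 = 9
  10^3 mod 13 = (9 * 10) mod 13 = 12
  10^4 mod 13 = (12 * 10) mod 13 = 3
  10^5 mod 13 = (3 * 10) mod 13 = 4
  10^6 mod 13 = (4 * 10) mod 13 = 1
  10^7 mod 13 = (1 * 10) mod 13 = 10
  10^8 mod 13 = (10 * 10) mod 13 = 9
Result: A = 9.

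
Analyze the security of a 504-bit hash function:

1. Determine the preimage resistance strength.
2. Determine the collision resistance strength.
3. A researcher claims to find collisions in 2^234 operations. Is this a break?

Step 1: Preimage resistance requires brute-force of 2^504 operations.
Step 2: Collision resistance (birthday bound) = 2^(504/2) = 2^252.
Step 3: The claimed attack costs 2^234 operations.
Step 4: Since 2^234 < 2^252, the claimed attack beats the generic birthday bound, so collision resistance is broken.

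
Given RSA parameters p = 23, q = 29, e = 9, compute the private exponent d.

Step 1: n = 23 * 29 = 667.
Step 2: phi(n) = 22 * 28 = 616.
Step 3: Find d such that 9 * d = 1 (mod 616).
Step 4: d = 9^(-1) mod 616 = 137.
Verification: 9 * 137 = 1233 = 2 * 616 + 1.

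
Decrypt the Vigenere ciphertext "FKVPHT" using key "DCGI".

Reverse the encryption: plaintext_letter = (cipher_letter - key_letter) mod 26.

Step 1: Extend key: DCGIDC
Step 2: Decrypt each letter (c - k) mod 26:
  F(5) - D(3) = (5-3) mod 26 = 2 = C
  K(10) - C(2) = (10-2) mod 26 = 8 = I
  V(21) - G(6) = (21-6) mod 26 = 15 = P
  P(15) - I(8) = (15-8) mod 26 = 7 = H
  H(7) - D(3) = (7-3) mod 26 = 4 = E
  T(19) - C(2) = (19-2) mod 26 = 17 = R
Plaintext: CIPHER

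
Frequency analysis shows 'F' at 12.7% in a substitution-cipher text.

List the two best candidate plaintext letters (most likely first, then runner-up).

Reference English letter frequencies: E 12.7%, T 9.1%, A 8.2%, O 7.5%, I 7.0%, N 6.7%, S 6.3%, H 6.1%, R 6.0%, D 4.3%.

Step 1: Observed frequency of 'F' is 12.7%.
Step 2: Compute distances to each reference frequency and sort:
  E (12.7%): difference = 0.0% <-- BEST
  T (9.1%): difference = 3.6% <-- RUNNER-UP
  A (8.2%): difference = 4.5%
  O (7.5%): difference = 5.2%
  I (7.0%): difference = 5.7%
Step 3: Most likely is 'E' (12.7%, diff 0.0%); second most likely is 'T' (9.1%, diff 3.6%).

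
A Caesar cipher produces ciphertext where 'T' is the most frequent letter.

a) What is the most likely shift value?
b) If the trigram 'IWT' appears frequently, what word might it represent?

Step 1: In English, 'E' is the most frequent letter (12.7%).
Step 2: The most frequent ciphertext letter is 'T' (position 19).
Step 3: Shift = (19 - 4) mod 26 = 15.
Step 4: Decrypt 'IWT' by shifting back 15:
  I -> T
  W -> H
  T -> E
Step 5: 'IWT' decrypts to 'THE'.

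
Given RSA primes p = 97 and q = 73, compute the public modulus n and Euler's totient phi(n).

Step 1: n = p * q = 97 * 73 = 7081.
Step 2: phi(n) = (p-1)(q-1) = 96 * 72 = 6912.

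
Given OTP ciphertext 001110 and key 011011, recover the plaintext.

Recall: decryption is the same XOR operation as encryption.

Step 1: XOR ciphertext with key:
  Ciphertext: 001110
  Key:        011011
  XOR:        010101
Step 2: Plaintext = 010101 = 21 in decimal.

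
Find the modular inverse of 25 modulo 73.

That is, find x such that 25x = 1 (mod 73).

Step 1: We need x such that 25 * x = 1 (mod 73).
Step 2: Using the extended Euclidean algorithm or trial:
  25 * 38 = 950 = 13 * 73 + 1.
Step 3: Since 950 mod 73 = 1, the inverse is x = 38.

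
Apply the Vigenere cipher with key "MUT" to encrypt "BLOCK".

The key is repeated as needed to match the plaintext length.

Step 1: Repeat key to match plaintext length:
  Plaintext: BLOCK
  Key:       MUTMU
Step 2: Encrypt each letter:
  B(1) + M(12) = (1+12) mod 26 = 13 = N
  L(11) + U(20) = (11+20) mod 26 = 5 = F
  O(14) + T(19) = (14+19) mod 26 = 7 = H
  C(2) + M(12) = (2+12) mod 26 = 14 = O
  K(10) + U(20) = (10+20) mod 26 = 4 = E
Ciphertext: NFHOE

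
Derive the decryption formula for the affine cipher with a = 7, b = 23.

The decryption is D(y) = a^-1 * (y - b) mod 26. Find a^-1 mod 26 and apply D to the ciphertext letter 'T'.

Step 1: Find a^-1, the modular inverse of 7 mod 26.
Step 2: We need 7 * a^-1 = 1 (mod 26).
Step 3: 7 * 15 = 105 = 4 * 26 + 1, so a^-1 = 15.
Step 4: D(y) = 15(y - 23) mod 26.
Step 5: Apply to 'T' (y = 19): D(19) = 15 * (19 - 23) mod 26 = 15 * -4 mod 26 = 18 -> 'S'.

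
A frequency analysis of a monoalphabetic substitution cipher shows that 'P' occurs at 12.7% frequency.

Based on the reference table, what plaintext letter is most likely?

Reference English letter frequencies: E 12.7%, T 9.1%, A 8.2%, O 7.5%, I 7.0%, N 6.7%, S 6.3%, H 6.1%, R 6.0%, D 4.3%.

Step 1: The observed frequency is 12.7%.
Step 2: Compare with English frequencies:
  E: 12.7% (difference: 0.0%) <-- closest
  T: 9.1% (difference: 3.6%)
  A: 8.2% (difference: 4.5%)
  O: 7.5% (difference: 5.2%)
  I: 7.0% (difference: 5.7%)
  N: 6.7% (difference: 6.0%)
  S: 6.3% (difference: 6.4%)
  H: 6.1% (difference: 6.6%)
  R: 6.0% (difference: 6.7%)
  D: 4.3% (difference: 8.4%)
Step 3: 'P' most likely represents 'E' (frequency 12.7%).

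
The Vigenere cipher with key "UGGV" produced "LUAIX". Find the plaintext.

Step 1: Extend key: UGGVU
Step 2: Decrypt each letter (c - k) mod 26:
  L(11) - U(20) = (11-20) mod 26 = 17 = R
  U(20) - G(6) = (20-6) mod 26 = 14 = O
  A(0) - G(6) = (0-6) mod 26 = 20 = U
  I(8) - V(21) = (8-21) mod 26 = 13 = N
  X(23) - U(20) = (23-20) mod 26 = 3 = D
Plaintext: ROUND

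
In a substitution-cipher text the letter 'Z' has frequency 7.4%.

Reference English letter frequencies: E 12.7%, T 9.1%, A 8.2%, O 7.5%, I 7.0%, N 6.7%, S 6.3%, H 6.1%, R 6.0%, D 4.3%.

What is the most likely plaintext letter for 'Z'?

Step 1: The observed frequency is 7.4%.
Step 2: Compare with English frequencies:
  E: 12.7% (difference: 5.3%)
  T: 9.1% (difference: 1.7%)
  A: 8.2% (difference: 0.8%)
  O: 7.5% (difference: 0.1%) <-- closest
  I: 7.0% (difference: 0.4%)
  N: 6.7% (difference: 0.7%)
  S: 6.3% (difference: 1.1%)
  H: 6.1% (difference: 1.3%)
  R: 6.0% (difference: 1.4%)
  D: 4.3% (difference: 3.1%)
Step 3: 'Z' most likely represents 'O' (frequency 7.5%).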